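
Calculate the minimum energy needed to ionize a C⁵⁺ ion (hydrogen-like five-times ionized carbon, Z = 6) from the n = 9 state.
6.046978 eV

The ionization energy is the energy needed to remove the electron completely (n → ∞).

For a hydrogen-like ion with Z = 6, E_n = -13.6057 Z² / n² eV.

At n = 9: E_9 = -13.6057 × 6² / 9² = -6.046977778 eV
At n = ∞: E_∞ = 0 eV

Ionization energy = E_∞ - E_9 = 0 - (-6.046977778) = 6.046977778 eV
Ionization energy ≈ 6.046978 eV

This is also called the binding energy of the electron in state n = 9.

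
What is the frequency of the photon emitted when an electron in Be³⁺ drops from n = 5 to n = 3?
3.74311e+15 Hz

First, find the transition energy:
E_5 = -13.6057 × 4² / 5² = -8.7076480 eV
E_3 = -13.6057 × 4² / 3² = -24.1879111 eV
|ΔE| = |E_3 - E_5| = 15.4802631 eV

Convert to Joules: E = 15.4802631 eV × (1.602177 × 10⁻¹⁹ J/eV) = 2.4802121e-18 J

Using E = hf:
f = E/h = 2.4802121e-18 J / (6.62607 × 10⁻³⁴ J·s)
f = 3.74311e+15 Hz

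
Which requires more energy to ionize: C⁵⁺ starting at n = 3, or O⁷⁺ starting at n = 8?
C⁵⁺ at n = 3 (E = -54.42280 eV)

Using E_n = -13.6057 Z² / n² eV:

C⁵⁺ (Z = 6) at n = 3:
E = -13.6057 × 6² / 3² = -13.6057 × 36 / 9 = -54.42280000 eV

O⁷⁺ (Z = 8) at n = 8:
E = -13.6057 × 8² / 8² = -13.6057 × 64 / 64 = -13.60570000 eV

Since -54.42280000 eV < -13.60570000 eV,
C⁵⁺ at n = 3 is more tightly bound (requires more energy to ionize).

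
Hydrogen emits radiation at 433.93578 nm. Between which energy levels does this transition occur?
n = 5 → n = 2

First, find the photon energy from the wavelength (hc = 1239.84 eV·nm):
E = hc/λ = 1239.84 eV·nm / 433.93578 nm = 2.8571970 eV

The energy levels of hydrogen satisfy E_n = -13.6057 / n² eV, so an emission n_i → n_f releases
ΔE = 13.6057 × (1/n_f² − 1/n_i²) eV.

Setting ΔE equal to the photon energy:
1/n_f² − 1/n_i² = 2.8571970 / 13.6057 = 0.21000000

Since 1/n_i² must be positive, we need 1/n_f² > 0.21000000, i.e. n_f ≤ 2. For each allowed n_f, solve n_i = (1/n_f² − 0.21000000)^(−1/2) and check whether it is a whole number:
  n_f = 1: 1/n_i² = 1.00000000 − 0.21000000 = 0.79000000 → n_i = 1.125  (not an integer) ✗
  n_f = 2: 1/n_i² = 0.25000000 − 0.21000000 = 0.04000000 → n_i = 5.000  → integer, n_i = 5 ✓

Only n_f = 2 gives an integer upper level, n_i = 5.

The transition is from n = 5 to n = 2 (emission).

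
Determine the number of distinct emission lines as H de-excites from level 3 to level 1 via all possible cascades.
3

The electron can occupy levels n = 1, 2, ..., 3 during de-excitation — that is m = 3 - 1 + 1 = 3 distinct levels.

The number of distinct spectral lines equals the number of ways to choose 2 of these m levels (each pair gives one possible emission transition):

Number of lines = m(m-1)/2 = 3×2/2 = 3

These correspond to all possible transitions between the 3 levels:
3 → 2, 3 → 1, 2 → 1

Each transition produces a photon with a unique energy (and thus wavelength). This count does not depend on Z.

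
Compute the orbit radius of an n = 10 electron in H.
5.2918 nm (or 52.9177 Å)

The Bohr radius formula is:
r_n = n² a₀ / Z

where a₀ = 0.0529177 nm is the Bohr radius.

For H (Z = 1) at n = 10:
r_10 = 10² × 0.0529177 nm / 1
r_10 = 100 × 0.0529177 nm / 1
r_10 = 5.29177 nm / 1
r_10 = 5.2918 nm

The electron orbits at approximately 5.2918 nm from the nucleus.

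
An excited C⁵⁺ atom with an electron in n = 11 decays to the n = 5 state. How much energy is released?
15.5442 eV

The energy levels are E_n = -13.6057 Z² eV / n².

Energy at n = 11: E_11 = -13.6057 × 6² / 11² = -4.0479769 eV
Energy at n = 5: E_5 = -13.6057 × 6² / 5² = -19.5922080 eV

For emission (electron falling to lower state), the photon energy is:
E_photon = E_11 - E_5 = |-4.0479769 - (-19.5922080)|
E_photon = 15.5442 eV

This energy is carried away by the emitted photon.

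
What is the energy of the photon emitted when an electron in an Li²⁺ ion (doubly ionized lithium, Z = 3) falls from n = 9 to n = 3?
12.0940 eV

The energy levels are E_n = -13.6057 Z² eV / n².

Energy at n = 9: E_9 = -13.6057 × 3² / 9² = -1.5117444 eV
Energy at n = 3: E_3 = -13.6057 × 3² / 3² = -13.6057000 eV

For emission (electron falling to lower state), the photon energy is:
E_photon = E_9 - E_3 = |-1.5117444 - (-13.6057000)|
E_photon = 12.0940 eV

This energy is carried away by the emitted photon.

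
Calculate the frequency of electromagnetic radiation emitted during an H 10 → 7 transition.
3.424e+13 Hz

First, find the transition energy:
E_10 = -13.6057 / 10² = -0.1360570 eV
E_7 = -13.6057 / 7² = -0.2776673 eV
|ΔE| = |E_7 - E_10| = 0.1416103 eV

Convert to Joules: E = 0.1416103 eV × (1.602177 × 10⁻¹⁹ J/eV) = 2.26885e-20 J

Using E = hf:
f = E/h = 2.26885e-20 J / (6.62607 × 10⁻³⁴ J·s)
f = 3.424e+13 Hz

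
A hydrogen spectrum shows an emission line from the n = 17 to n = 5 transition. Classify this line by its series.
Pfund series

The spectral series in hydrogen are named based on the final (lower) energy level:
- Lyman series: n_final = 1 (ultraviolet)
- Balmer series: n_final = 2 (visible/near-UV)
- Paschen series: n_final = 3 (infrared)
- Brackett series: n_final = 4 (infrared)
- Pfund series: n_final = 5 (far infrared)

Since this transition ends at n = 5, it belongs to the Pfund series.

For reference, this 17 → 5 line has photon energy
ΔE = 13.6057 eV × (1/5² - 1/17²) = 0.49714945329 eV,
corresponding to wavelength λ = hc/ΔE = 1239.84 eV·nm / 0.49714945329 eV = 2493.89795 nm in the far infrared region.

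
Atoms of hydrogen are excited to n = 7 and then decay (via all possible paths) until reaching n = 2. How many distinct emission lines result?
15

The electron can occupy levels n = 2, 3, ..., 7 during de-excitation — that is m = 7 - 2 + 1 = 6 distinct levels.

The number of distinct spectral lines equals the number of ways to choose 2 of these m levels (each pair gives one possible emission transition):

Number of lines = m(m-1)/2 = 6×5/2 = 15

These correspond to all possible transitions between the 6 levels:
7 → 6, 7 → 5, 7 → 4, 7 → 3, 7 → 2, 6 → 5, 6 → 4, 6 → 3...

Each transition produces a photon with a unique energy (and thus wavelength). This count does not depend on Z.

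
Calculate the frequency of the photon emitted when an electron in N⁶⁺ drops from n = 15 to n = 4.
9.3587e+15 Hz

First, find the transition energy:
E_15 = -13.6057 × 7² / 15² = -2.9630191 eV
E_4 = -13.6057 × 7² / 4² = -41.6674563 eV
|ΔE| = |E_4 - E_15| = 38.7044372 eV

Convert to Joules: E = 38.7044372 eV × (1.602177 × 10⁻¹⁹ J/eV) = 6.201136e-18 J

Using E = hf:
f = E/h = 6.201136e-18 J / (6.62607 × 10⁻³⁴ J·s)
f = 9.3587e+15 Hz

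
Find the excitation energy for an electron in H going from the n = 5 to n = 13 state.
0.4637 eV

The energy levels of a hydrogen-like atom are E_n = -13.6057 eV / n².

Energy at n = 5: E_5 = -13.6057 / 5² = -0.5442280 eV
Energy at n = 13: E_13 = -13.6057 / 13² = -0.0805071 eV

The excitation energy is the difference:
ΔE = E_13 - E_5
ΔE = -0.0805071 - (-0.5442280)
ΔE = 0.4637 eV

Since this is positive, energy must be absorbed (photon absorption).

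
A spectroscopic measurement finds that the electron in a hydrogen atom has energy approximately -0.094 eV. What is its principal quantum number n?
n = 12

The exact energy levels follow E_n = -13.6057 eV / n².

The measured value (-0.094 eV) is reported to only 2 significant figures, so we must test candidate n values and see which one matches to that precision.

Candidate energies:
  n = 10:  E = -13.6057/10² = -0.13606 eV
  n = 11:  E = -13.6057/11² = -0.11244 eV
  n = 12:  E = -13.6057/12² = -0.09448 eV  ← matches
  n = 13:  E = -13.6057/13² = -0.08051 eV
  n = 14:  E = -13.6057/14² = -0.06942 eV

Checking against the measurement of -0.094 eV (2 sig figs), only n = 12 agrees:
E_12 = -0.09448 eV, which rounds to -0.094 eV ✓

Therefore n = 12.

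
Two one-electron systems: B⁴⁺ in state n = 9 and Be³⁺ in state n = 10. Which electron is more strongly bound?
B⁴⁺ at n = 9 (E = -4.199 eV)

Using E_n = -13.6057 Z² / n² eV:

B⁴⁺ (Z = 5) at n = 9:
E = -13.6057 × 5² / 9² = -13.6057 × 25 / 81 = -4.199290 eV

Be³⁺ (Z = 4) at n = 10:
E = -13.6057 × 4² / 10² = -13.6057 × 16 / 100 = -2.176912 eV

Since -4.199290 eV < -2.176912 eV,
B⁴⁺ at n = 9 is more tightly bound (requires more energy to ionize).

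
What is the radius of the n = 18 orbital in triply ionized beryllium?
4.2863 nm (or 42.8633 Å)

The Bohr radius formula is:
r_n = n² a₀ / Z

where a₀ = 0.0529177 nm is the Bohr radius.

For Be³⁺ (Z = 4) at n = 18:
r_18 = 18² × 0.0529177 nm / 4
r_18 = 324 × 0.0529177 nm / 4
r_18 = 17.14533 nm / 4
r_18 = 4.2863 nm

The electron orbits at approximately 4.2863 nm from the nucleus.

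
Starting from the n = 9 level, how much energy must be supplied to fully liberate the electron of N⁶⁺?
8.23061 eV

The ionization energy is the energy needed to remove the electron completely (n → ∞).

For a hydrogen-like ion with Z = 7, E_n = -13.6057 Z² / n² eV.

At n = 9: E_9 = -13.6057 × 7² / 9² = -8.23060864 eV
At n = ∞: E_∞ = 0 eV

Ionization energy = E_∞ - E_9 = 0 - (-8.23060864) = 8.23060864 eV
Ionization energy ≈ 8.23061 eV

This is also called the binding energy of the electron in state n = 9.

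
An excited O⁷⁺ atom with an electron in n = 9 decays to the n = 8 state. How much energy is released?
2.856 eV

The energy levels are E_n = -13.6057 Z² eV / n².

Energy at n = 9: E_9 = -13.6057 × 8² / 9² = -10.750183 eV
Energy at n = 8: E_8 = -13.6057 × 8² / 8² = -13.605700 eV

For emission (electron falling to lower state), the photon energy is:
E_photon = E_9 - E_8 = |-10.750183 - (-13.605700)|
E_photon = 2.856 eV

This energy is carried away by the emitted photon.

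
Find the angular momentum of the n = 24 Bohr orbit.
2.5310e-33 J·s (or 24ℏ)

In the Bohr model, angular momentum is quantized:
L = nℏ

where ℏ = h/(2π) = 1.054572e-34 J·s

For n = 24:
L = 24 × 1.054572e-34 J·s
L = 2.5310e-33 J·s

This can also be written as L = 24ℏ.
The angular momentum is an integer multiple of the reduced Planck constant.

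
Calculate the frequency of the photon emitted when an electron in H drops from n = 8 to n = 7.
1.57e+13 Hz

First, find the transition energy:
E_8 = -13.6057 / 8² = -0.2125891 eV
E_7 = -13.6057 / 7² = -0.2776673 eV
|ΔE| = |E_7 - E_8| = 0.0650782 eV

Convert to Joules: E = 0.0650782 eV × (1.602177 × 10⁻¹⁹ J/eV) = 1.0427e-20 J

Using E = hf:
f = E/h = 1.0427e-20 J / (6.62607 × 10⁻³⁴ J·s)
f = 1.57e+13 Hz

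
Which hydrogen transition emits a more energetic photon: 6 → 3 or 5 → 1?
5 → 1

Calculate the energy for each transition:

Transition 6 → 3:
ΔE₁ = |E_3 - E_6| = |-13.6057/3² - (-13.6057/6²)|
ΔE₁ = |-1.51174444 - (-0.37793611)| = 1.13381 eV

Transition 5 → 1:
ΔE₂ = |E_1 - E_5| = |-13.6057/1² - (-13.6057/5²)|
ΔE₂ = |-13.60570000 - (-0.54422800)| = 13.06147 eV

Since 13.06147 eV > 1.13381 eV, the transition 5 → 1 emits the more energetic photon.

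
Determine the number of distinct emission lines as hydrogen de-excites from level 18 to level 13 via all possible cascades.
15

The electron can occupy levels n = 13, 14, ..., 18 during de-excitation — that is m = 18 - 13 + 1 = 6 distinct levels.

The number of distinct spectral lines equals the number of ways to choose 2 of these m levels (each pair gives one possible emission transition):

Number of lines = m(m-1)/2 = 6×5/2 = 15

These correspond to all possible transitions between the 6 levels:
18 → 17, 18 → 16, 18 → 15, 18 → 14, 18 → 13, 17 → 16, 17 → 15, 17 → 14...

Each transition produces a photon with a unique energy (and thus wavelength). This count does not depend on Z.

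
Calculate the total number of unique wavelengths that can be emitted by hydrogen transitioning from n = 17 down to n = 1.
136

The electron can occupy levels n = 1, 2, ..., 17 during de-excitation — that is m = 17 - 1 + 1 = 17 distinct levels.

The number of distinct spectral lines equals the number of ways to choose 2 of these m levels (each pair gives one possible emission transition):

Number of lines = m(m-1)/2 = 17×16/2 = 136

These correspond to all possible transitions between the 17 levels:
17 → 16, 17 → 15, 17 → 14, 17 → 13, 17 → 12, 17 → 11, 17 → 10, 17 → 9...

Each transition produces a photon with a unique energy (and thus wavelength). This count does not depend on Z.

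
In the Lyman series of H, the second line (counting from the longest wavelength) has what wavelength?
102.517327 nm

The lines of a series are numbered from the longest wavelength (smallest ΔE) outward; the second line is the transition from n = n_f + 2 to n_f.
The Lyman series has all transitions ending at n_f = 1.

For H, the second line (β-line) is the jump from n = 3 to n = 1:
E_3 = -13.6057 / 3² = -1.511744444 eV
E_1 = -13.6057 / 1² = -13.605700000 eV
ΔE = E_3 - E_1 = 12.093955556 eV

λ = hc/E = 1239.84 eV·nm / 12.093955556 eV
λ = 102.517327 nm

This is the β-line of the Lyman series in H.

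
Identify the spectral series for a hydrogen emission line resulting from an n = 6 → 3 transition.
Paschen series

The spectral series in hydrogen are named based on the final (lower) energy level:
- Lyman series: n_final = 1 (ultraviolet)
- Balmer series: n_final = 2 (visible/near-UV)
- Paschen series: n_final = 3 (infrared)
- Brackett series: n_final = 4 (infrared)
- Pfund series: n_final = 5 (far infrared)

Since this transition ends at n = 3, it belongs to the Paschen series.

For reference, this 6 → 3 line has photon energy
ΔE = 13.6057 eV × (1/3² - 1/6²) = 1.1338083333 eV,
corresponding to wavelength λ = hc/ΔE = 1239.84 eV·nm / 1.1338083333 eV = 1093.51816 nm in the infrared region.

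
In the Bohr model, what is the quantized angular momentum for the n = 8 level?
8.437e-34 J·s (or 8ℏ)

In the Bohr model, angular momentum is quantized:
L = nℏ

where ℏ = h/(2π) = 1.05457e-34 J·s

For n = 8:
L = 8 × 1.05457e-34 J·s
L = 8.437e-34 J·s

This can also be written as L = 8ℏ.
The angular momentum is an integer multiple of the reduced Planck constant.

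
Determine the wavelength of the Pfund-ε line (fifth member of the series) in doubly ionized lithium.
337.506 nm

The lines of a series are numbered from the longest wavelength (smallest ΔE) outward; the fifth line is the transition from n = n_f + 5 to n_f.
The Pfund series has all transitions ending at n_f = 5.

For Li²⁺ (Z = 3), the fifth line (ε-line) is the jump from n = 10 to n = 5:
E_10 = -13.6057 × 3² / 10² = -1.2245130 eV
E_5 = -13.6057 × 3² / 5² = -4.8980520 eV
ΔE = E_10 - E_5 = 3.6735390 eV

λ = hc/E = 1239.84 eV·nm / 3.6735390 eV
λ = 337.506 nm

This is the ε-line of the Pfund series in Li²⁺.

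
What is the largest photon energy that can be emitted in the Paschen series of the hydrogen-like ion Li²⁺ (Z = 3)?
13.606 eV

The series limit corresponds to the transition from n = ∞ to n = 3.
This is the highest energy (shortest wavelength) transition in the Paschen series.

E_∞ = 0 eV
E_3 = -13.6057 × 3² / 3² = -13.606 eV

Energy at series limit:
ΔE = E_∞ - E_3 = 0 - (-13.606) = 13.606 eV

This energy equals the ionization energy from the n = 3 state of Li²⁺.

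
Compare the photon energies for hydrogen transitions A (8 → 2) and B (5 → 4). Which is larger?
8 → 2

Calculate the energy for each transition:

Transition 8 → 2:
ΔE₁ = |E_2 - E_8| = |-13.6057/2² - (-13.6057/8²)|
ΔE₁ = |-3.4014250000 - (-0.2125890625)| = 3.1888359 eV

Transition 5 → 4:
ΔE₂ = |E_4 - E_5| = |-13.6057/4² - (-13.6057/5²)|
ΔE₂ = |-0.8503562500 - (-0.5442280000)| = 0.3061283 eV

Since 3.1888359 eV > 0.3061283 eV, the transition 8 → 2 emits the more energetic photon.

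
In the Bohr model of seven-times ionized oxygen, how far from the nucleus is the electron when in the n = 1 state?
0.006615 nm (or 0.066147 Å)

The Bohr radius formula is:
r_n = n² a₀ / Z

where a₀ = 0.052917721 nm is the Bohr radius.

For O⁷⁺ (Z = 8) at n = 1:
r_1 = 1² × 0.052917721 nm / 8
r_1 = 1 × 0.052917721 nm / 8
r_1 = 0.0529177 nm / 8
r_1 = 0.006615 nm

The electron orbits at approximately 0.006615 nm from the nucleus.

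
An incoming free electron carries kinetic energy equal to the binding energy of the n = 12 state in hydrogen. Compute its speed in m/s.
1.8231e+05 m/s (or 0.0608% of c)

The binding energy at n = 12 for hydrogen is:
E_12 = -13.6057/12² = -0.094484028 eV
|E_12| = 0.094484028 eV

Convert to Joules:
KE = 0.094484028 eV × (1.602177 × 10⁻¹⁹ J/eV) = 1.513801e-20 J

Using KE = ½mv²:
v = √(2·KE/m_e)
v = √(2 × 1.513801e-20 J / 9.10938 × 10⁻³¹ kg)
v = 1.8231e+05 m/s

This is approximately 0.0608% the speed of light.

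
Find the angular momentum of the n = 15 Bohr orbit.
1.582e-33 J·s (or 15ℏ)

In the Bohr model, angular momentum is quantized:
L = nℏ

where ℏ = h/(2π) = 1.05457e-34 J·s

For n = 15:
L = 15 × 1.05457e-34 J·s
L = 1.582e-33 J·s

This can also be written as L = 15ℏ.
The angular momentum is an integer multiple of the reduced Planck constant.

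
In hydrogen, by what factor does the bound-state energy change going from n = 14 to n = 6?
5.4444

Using E_n = -13.6057 Z² / n² eV with Z = 1:

E_6 = -13.6057 / 6² = -13.6057 / 36 = -0.3779361111 eV
E_14 = -13.6057 / 14² = -13.6057 / 196 = -0.0694168367 eV

The ratio is:
E_6/E_14 = (-0.3779361111) / (-0.0694168367)
E_6/E_14 = (-13.6057/36) / (-13.6057/196)
E_6/E_14 = 196/36
E_6/E_14 = 5.4444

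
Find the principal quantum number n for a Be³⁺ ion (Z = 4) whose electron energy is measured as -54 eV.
n = 2

The exact energy levels follow E_n = -13.6057 Z² / n² eV with Z = 4.

The measured value (-54 eV) is reported to only 2 significant figures, so we must test candidate n values and see which one matches to that precision.

Candidate energies:
  n = 1:  E = -13.6057 × 4² / 1² = -217.69120 eV
  n = 2:  E = -13.6057 × 4² / 2² = -54.42280 eV  ← matches
  n = 3:  E = -13.6057 × 4² / 3² = -24.18791 eV
  n = 4:  E = -13.6057 × 4² / 4² = -13.60570 eV

Checking against the measurement of -54 eV (2 sig figs), only n = 2 agrees:
E_2 = -54.42280 eV, which rounds to -54 eV ✓

Therefore n = 2.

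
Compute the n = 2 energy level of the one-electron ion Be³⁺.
-54.422800 eV

For hydrogen-like ions, the energy levels scale with Z²:
E_n = -13.6057 Z² / n² eV

For Be³⁺ (Z = 4) at n = 2:
E_2 = -13.6057 × 4² / 2²
E_2 = -13.6057 × 16 / 4
E_2 = -217.6912 / 4
E_2 = -54.422800 eV

The energy is 16 times more negative than hydrogen at the same n due to the stronger nuclear charge.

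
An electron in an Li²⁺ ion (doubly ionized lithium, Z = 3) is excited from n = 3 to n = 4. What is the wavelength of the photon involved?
208.289 nm

First, find the transition energy using E_n = -13.6057 Z² / n² eV:
E_3 = -13.6057 × 3² / 3² = -13.6057000 eV
E_4 = -13.6057 × 3² / 4² = -7.6532063 eV

Photon energy: |ΔE| = |E_4 - E_3| = 5.9524937 eV

Convert to wavelength using E = hc/λ with hc = 1239.84 eV·nm:
λ = hc/E = 1239.84 eV·nm / 5.9524937 eV
λ = 208.289 nm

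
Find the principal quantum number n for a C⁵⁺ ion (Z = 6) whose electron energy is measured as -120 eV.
n = 2

The exact energy levels follow E_n = -13.6057 Z² / n² eV with Z = 6.

The measured value (-120 eV) is reported to only 2 significant figures, so we must test candidate n values and see which one matches to that precision.

Candidate energies:
  n = 1:  E = -13.6057 × 6² / 1² = -489.805200 eV
  n = 2:  E = -13.6057 × 6² / 2² = -122.451300 eV  ← matches
  n = 3:  E = -13.6057 × 6² / 3² = -54.422800 eV
  n = 4:  E = -13.6057 × 6² / 4² = -30.612825 eV

Checking against the measurement of -120 eV (2 sig figs), only n = 2 agrees:
E_2 = -122.451300 eV, which rounds to -120 eV ✓

Therefore n = 2.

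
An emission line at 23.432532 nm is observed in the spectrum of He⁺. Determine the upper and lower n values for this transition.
n = 6 → n = 1

First, find the photon energy from the wavelength (hc = 1239.84 eV·nm):
E = hc/λ = 1239.84 eV·nm / 23.432532 nm = 52.911055 eV

The energy levels of He⁺ satisfy E_n = -13.6057 × 2² / n² eV, so an emission n_i → n_f releases
ΔE = 13.6057 × 2² × (1/n_f² − 1/n_i²) eV.

Setting ΔE equal to the photon energy:
1/n_f² − 1/n_i² = 52.911055 / (13.6057 × 2²) = 0.97222221

Since 1/n_i² must be positive, we need 1/n_f² > 0.97222221, i.e. n_f ≤ 1. For each allowed n_f, solve n_i = (1/n_f² − 0.97222221)^(−1/2) and check whether it is a whole number:
  n_f = 1: 1/n_i² = 1.00000000 − 0.97222221 = 0.02777779 → n_i = 6.000  → integer, n_i = 6 ✓

Only n_f = 1 gives an integer upper level, n_i = 6.

The transition is from n = 6 to n = 1 (emission).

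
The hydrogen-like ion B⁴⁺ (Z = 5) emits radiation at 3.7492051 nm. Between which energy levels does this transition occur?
n = 6 → n = 1

First, find the photon energy from the wavelength (hc = 1239.84 eV·nm):
E = hc/λ = 1239.84 eV·nm / 3.7492051 nm = 330.69410 eV

The energy levels of B⁴⁺ satisfy E_n = -13.6057 × 5² / n² eV, so an emission n_i → n_f releases
ΔE = 13.6057 × 5² × (1/n_f² − 1/n_i²) eV.

Setting ΔE equal to the photon energy:
1/n_f² − 1/n_i² = 330.69410 / (13.6057 × 5²) = 0.97222223

Since 1/n_i² must be positive, we need 1/n_f² > 0.97222223, i.e. n_f ≤ 1. For each allowed n_f, solve n_i = (1/n_f² − 0.97222223)^(−1/2) and check whether it is a whole number:
  n_f = 1: 1/n_i² = 1.00000000 − 0.97222223 = 0.02777777 → n_i = 6.000  → integer, n_i = 6 ✓

Only n_f = 1 gives an integer upper level, n_i = 6.

The transition is from n = 6 to n = 1 (emission).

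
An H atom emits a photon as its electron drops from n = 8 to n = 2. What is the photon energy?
3.18884 eV

The energy levels are E_n = -13.6057 eV / n².

Energy at n = 8: E_8 = -13.6057 / 8² = -0.21258906 eV
Energy at n = 2: E_2 = -13.6057 / 2² = -3.40142500 eV

For emission (electron falling to lower state), the photon energy is:
E_photon = E_8 - E_2 = |-0.21258906 - (-3.40142500)|
E_photon = 3.18884 eV

This energy is carried away by the emitted photon.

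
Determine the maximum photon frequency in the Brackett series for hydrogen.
2.056e+14 Hz

The series limit corresponds to the transition from n = ∞ to n = 4.
This is the highest energy (shortest wavelength) transition in the Brackett series.

E_∞ = 0 eV
E_4 = -13.6057 / 4² = -0.8503563 eV

Energy at series limit:
ΔE = E_∞ - E_4 = 0 - (-0.8503563) = 0.8503563 eV
E = 0.8503563 eV × (1.602177 × 10⁻¹⁹ J/eV) = 1.36242e-19 J
f = E/h = 1.36242e-19 J / (6.62607 × 10⁻³⁴ J·s) = 2.056e+14 Hz

This energy equals the ionization energy from the n = 4 state of hydrogen.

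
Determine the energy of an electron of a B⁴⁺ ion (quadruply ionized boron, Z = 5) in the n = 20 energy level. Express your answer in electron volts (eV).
-0.8504 eV

The energy levels of a hydrogen-like atom are given by:
E_n = -13.6057 Z² / n² eV  (with Z = 5 for B⁴⁺)

For n = 20:
E_20 = -13.6057 × 5² / 20²
E_20 = -13.6057 × 25 / 400
E_20 = -0.8504 eV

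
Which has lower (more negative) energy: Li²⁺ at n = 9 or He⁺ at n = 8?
Li²⁺ at n = 9 (E = -1.51174 eV)

Using E_n = -13.6057 Z² / n² eV:

Li²⁺ (Z = 3) at n = 9:
E = -13.6057 × 3² / 9² = -13.6057 × 9 / 81 = -1.51174444 eV

He⁺ (Z = 2) at n = 8:
E = -13.6057 × 2² / 8² = -13.6057 × 4 / 64 = -0.85035625 eV

Since -1.51174444 eV < -0.85035625 eV,
Li²⁺ at n = 9 is more tightly bound (requires more energy to ionize).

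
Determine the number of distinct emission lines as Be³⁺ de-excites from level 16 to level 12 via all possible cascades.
10

The electron can occupy levels n = 12, 13, ..., 16 during de-excitation — that is m = 16 - 12 + 1 = 5 distinct levels.

The number of distinct spectral lines equals the number of ways to choose 2 of these m levels (each pair gives one possible emission transition):

Number of lines = m(m-1)/2 = 5×4/2 = 10

These correspond to all possible transitions between the 5 levels:
16 → 15, 16 → 14, 16 → 13, 16 → 12, 15 → 14, 15 → 13, 15 → 12, 14 → 13...

Each transition produces a photon with a unique energy (and thus wavelength). This count does not depend on Z.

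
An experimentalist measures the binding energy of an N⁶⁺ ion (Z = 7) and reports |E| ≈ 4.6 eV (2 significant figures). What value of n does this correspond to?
n = 12

The exact energy levels follow E_n = -13.6057 Z² / n² eV with Z = 7.

The measured value (-4.6 eV) is reported to only 2 significant figures, so we must test candidate n values and see which one matches to that precision.

Candidate energies:
  n = 10:  E = -13.6057 × 7² / 10² = -6.666793 eV
  n = 11:  E = -13.6057 × 7² / 11² = -5.509746 eV
  n = 12:  E = -13.6057 × 7² / 12² = -4.629717 eV  ← matches
  n = 13:  E = -13.6057 × 7² / 13² = -3.944848 eV
  n = 14:  E = -13.6057 × 7² / 14² = -3.401425 eV

Checking against the measurement of -4.6 eV (2 sig figs), only n = 12 agrees:
E_12 = -4.629717 eV, which rounds to -4.6 eV ✓

Therefore n = 12.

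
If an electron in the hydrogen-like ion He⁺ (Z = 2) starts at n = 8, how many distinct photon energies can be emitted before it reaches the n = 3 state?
15

The electron can occupy levels n = 3, 4, ..., 8 during de-excitation — that is m = 8 - 3 + 1 = 6 distinct levels.

The number of distinct spectral lines equals the number of ways to choose 2 of these m levels (each pair gives one possible emission transition):

Number of lines = m(m-1)/2 = 6×5/2 = 15

These correspond to all possible transitions between the 6 levels:
8 → 7, 8 → 6, 8 → 5, 8 → 4, 8 → 3, 7 → 6, 7 → 5, 7 → 4...

Each transition produces a photon with a unique energy (and thus wavelength). This count does not depend on Z.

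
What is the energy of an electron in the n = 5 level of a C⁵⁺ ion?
-19.59221 eV

For hydrogen-like ions, the energy levels scale with Z²:
E_n = -13.6057 Z² / n² eV

For C⁵⁺ (Z = 6) at n = 5:
E_5 = -13.6057 × 6² / 5²
E_5 = -13.6057 × 36 / 25
E_5 = -489.8052 / 25
E_5 = -19.59221 eV

The energy is 36 times more negative than hydrogen at the same n due to the stronger nuclear charge.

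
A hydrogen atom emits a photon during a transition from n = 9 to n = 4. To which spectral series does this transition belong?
Brackett series

The spectral series in hydrogen are named based on the final (lower) energy level:
- Lyman series: n_final = 1 (ultraviolet)
- Balmer series: n_final = 2 (visible/near-UV)
- Paschen series: n_final = 3 (infrared)
- Brackett series: n_final = 4 (infrared)
- Pfund series: n_final = 5 (far infrared)

Since this transition ends at n = 4, it belongs to the Brackett series.

For reference, this 9 → 4 line has photon energy
ΔE = 13.6057 eV × (1/4² - 1/9²) = 0.6823846451 eV,
corresponding to wavelength λ = hc/ΔE = 1239.84 eV·nm / 0.6823846451 eV = 1816.9225 nm in the infrared region.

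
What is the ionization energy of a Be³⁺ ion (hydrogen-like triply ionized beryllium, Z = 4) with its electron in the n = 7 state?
4.44268 eV

The ionization energy is the energy needed to remove the electron completely (n → ∞).

For a hydrogen-like ion with Z = 4, E_n = -13.6057 Z² / n² eV.

At n = 7: E_7 = -13.6057 × 4² / 7² = -4.44267755 eV
At n = ∞: E_∞ = 0 eV

Ionization energy = E_∞ - E_7 = 0 - (-4.44267755) = 4.44267755 eV
Ionization energy ≈ 4.44268 eV

This is also called the binding energy of the electron in state n = 7.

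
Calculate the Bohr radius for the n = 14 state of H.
10.371873 nm (or 103.718733 Å)

The Bohr radius formula is:
r_n = n² a₀ / Z

where a₀ = 0.052917721 nm is the Bohr radius.

For H (Z = 1) at n = 14:
r_14 = 14² × 0.052917721 nm / 1
r_14 = 196 × 0.052917721 nm / 1
r_14 = 10.3718733 nm / 1
r_14 = 10.371873 nm

The electron orbits at approximately 10.371873 nm from the nucleus.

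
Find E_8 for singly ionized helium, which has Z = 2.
-0.85 eV

For hydrogen-like ions, the energy levels scale with Z²:
E_n = -13.6057 Z² / n² eV

For He⁺ (Z = 2) at n = 8:
E_8 = -13.6057 × 2² / 8²
E_8 = -13.6057 × 4 / 64
E_8 = -54.4228 / 64
E_8 = -0.85 eV

The energy is 4 times more negative than hydrogen at the same n due to the stronger nuclear charge.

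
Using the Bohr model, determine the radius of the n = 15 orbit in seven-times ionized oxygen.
1.4883 nm (or 14.8831 Å)

The Bohr radius formula is:
r_n = n² a₀ / Z

where a₀ = 0.0529177 nm is the Bohr radius.

For O⁷⁺ (Z = 8) at n = 15:
r_15 = 15² × 0.0529177 nm / 8
r_15 = 225 × 0.0529177 nm / 8
r_15 = 11.90648 nm / 8
r_15 = 1.4883 nm

The electron orbits at approximately 1.4883 nm from the nucleus.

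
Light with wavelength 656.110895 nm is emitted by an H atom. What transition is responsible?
n = 3 → n = 2

First, find the photon energy from the wavelength (hc = 1239.84 eV·nm):
E = hc/λ = 1239.84 eV·nm / 656.110895 nm = 1.8896806 eV

The energy levels of hydrogen satisfy E_n = -13.6057 / n² eV, so an emission n_i → n_f releases
ΔE = 13.6057 × (1/n_f² − 1/n_i²) eV.

Setting ΔE equal to the photon energy:
1/n_f² − 1/n_i² = 1.8896806 / 13.6057 = 0.13888889

Since 1/n_i² must be positive, we need 1/n_f² > 0.13888889, i.e. n_f ≤ 2. For each allowed n_f, solve n_i = (1/n_f² − 0.13888889)^(−1/2) and check whether it is a whole number:
  n_f = 1: 1/n_i² = 1.00000000 − 0.13888889 = 0.86111111 → n_i = 1.078  (not an integer) ✗
  n_f = 2: 1/n_i² = 0.25000000 − 0.13888889 = 0.11111111 → n_i = 3.000  → integer, n_i = 3 ✓

Only n_f = 2 gives an integer upper level, n_i = 3.

The transition is from n = 3 to n = 2 (emission).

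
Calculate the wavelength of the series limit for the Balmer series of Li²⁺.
40.50 nm

The series limit corresponds to the transition from n = ∞ to n = 2.
This is the highest energy (shortest wavelength) transition in the Balmer series.

E_∞ = 0 eV
E_2 = -13.6057 × 3² / 2² = -30.6128 eV

Energy at series limit:
ΔE = E_∞ - E_2 = 0 - (-30.6128) = 30.6128 eV
λ = hc/E = 1239.84 eV·nm / 30.6128 eV = 40.50 nm

This energy equals the ionization energy from the n = 2 state of Li²⁺.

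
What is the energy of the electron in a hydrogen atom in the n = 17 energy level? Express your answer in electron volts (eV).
-0.047079 eV

The energy levels of a hydrogen-like atom are given by:
E_n = -13.6057 eV / n²

For n = 17:
E_17 = -13.6057 eV / 17²
E_17 = -13.6057 eV / 289
E_17 = -0.047079 eV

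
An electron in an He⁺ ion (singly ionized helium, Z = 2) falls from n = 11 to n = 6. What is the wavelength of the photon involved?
1167.4914 nm

First, find the transition energy using E_n = -13.6057 Z² / n² eV:
E_11 = -13.6057 × 2² / 11² = -0.449775207 eV
E_6 = -13.6057 × 2² / 6² = -1.511744444 eV

Photon energy: |ΔE| = |E_6 - E_11| = 1.061969237 eV

Convert to wavelength using E = hc/λ with hc = 1239.84 eV·nm:
λ = hc/E = 1239.84 eV·nm / 1.061969237 eV
λ = 1167.4914 nm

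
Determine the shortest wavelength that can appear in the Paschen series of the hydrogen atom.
820.138618 nm

The series limit corresponds to the transition from n = ∞ to n = 3.
This is the highest energy (shortest wavelength) transition in the Paschen series.

E_∞ = 0 eV
E_3 = -13.6057 / 3² = -1.5117444444 eV

Energy at series limit:
ΔE = E_∞ - E_3 = 0 - (-1.5117444444) = 1.5117444444 eV
λ = hc/E = 1239.84 eV·nm / 1.5117444444 eV = 820.138618 nm

This energy equals the ionization energy from the n = 3 state of hydrogen.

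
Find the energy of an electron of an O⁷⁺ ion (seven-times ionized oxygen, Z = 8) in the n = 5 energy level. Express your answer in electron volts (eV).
-34.83059 eV

The energy levels of a hydrogen-like atom are given by:
E_n = -13.6057 Z² / n² eV  (with Z = 8 for O⁷⁺)

For n = 5:
E_5 = -13.6057 × 8² / 5²
E_5 = -13.6057 × 64 / 25
E_5 = -34.83059 eV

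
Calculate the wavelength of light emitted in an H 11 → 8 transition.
12380.42 nm

First, find the transition energy using E_n = -13.6057 / n² eV:
E_11 = -13.6057 / 11² = -0.112443802 eV
E_8 = -13.6057 / 8² = -0.212589063 eV

Photon energy: |ΔE| = |E_8 - E_11| = 0.100145261 eV

Convert to wavelength using E = hc/λ with hc = 1239.84 eV·nm:
λ = hc/E = 1239.84 eV·nm / 0.100145261 eV
λ = 12380.42 nm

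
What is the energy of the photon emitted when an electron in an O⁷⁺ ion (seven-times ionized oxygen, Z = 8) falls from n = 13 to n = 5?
29.67814 eV

The energy levels are E_n = -13.6057 Z² eV / n².

Energy at n = 13: E_13 = -13.6057 × 8² / 13² = -5.15245444 eV
Energy at n = 5: E_5 = -13.6057 × 8² / 5² = -34.83059200 eV

For emission (electron falling to lower state), the photon energy is:
E_photon = E_13 - E_5 = |-5.15245444 - (-34.83059200)|
E_photon = 29.67814 eV

This energy is carried away by the emitted photon.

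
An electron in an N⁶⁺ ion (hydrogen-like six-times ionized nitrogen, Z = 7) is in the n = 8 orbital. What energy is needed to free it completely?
10.417 eV

The ionization energy is the energy needed to remove the electron completely (n → ∞).

For a hydrogen-like ion with Z = 7, E_n = -13.6057 Z² / n² eV.

At n = 8: E_8 = -13.6057 × 7² / 8² = -10.416864 eV
At n = ∞: E_∞ = 0 eV

Ionization energy = E_∞ - E_8 = 0 - (-10.416864) = 10.416864 eV
Ionization energy ≈ 10.417 eV

This is also called the binding energy of the electron in state n = 8.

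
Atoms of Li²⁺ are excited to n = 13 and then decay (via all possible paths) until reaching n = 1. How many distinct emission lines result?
78

The electron can occupy levels n = 1, 2, ..., 13 during de-excitation — that is m = 13 - 1 + 1 = 13 distinct levels.

The number of distinct spectral lines equals the number of ways to choose 2 of these m levels (each pair gives one possible emission transition):

Number of lines = m(m-1)/2 = 13×12/2 = 78

These correspond to all possible transitions between the 13 levels:
13 → 12, 13 → 11, 13 → 10, 13 → 9, 13 → 8, 13 → 7, 13 → 6, 13 → 5...

Each transition produces a photon with a unique energy (and thus wavelength). This count does not depend on Z.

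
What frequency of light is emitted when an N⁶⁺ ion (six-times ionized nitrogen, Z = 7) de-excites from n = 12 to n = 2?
3.92e+16 Hz

First, find the transition energy:
E_12 = -13.6057 × 7² / 12² = -4.6297174 eV
E_2 = -13.6057 × 7² / 2² = -166.6698250 eV
|ΔE| = |E_2 - E_12| = 162.0401076 eV

Convert to Joules: E = 162.0401076 eV × (1.602177 × 10⁻¹⁹ J/eV) = 2.5962e-17 J

Using E = hf:
f = E/h = 2.5962e-17 J / (6.62607 × 10⁻³⁴ J·s)
f = 3.92e+16 Hz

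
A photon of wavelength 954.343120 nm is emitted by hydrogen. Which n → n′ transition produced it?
n = 8 → n = 3

First, find the photon energy from the wavelength (hc = 1239.84 eV·nm):
E = hc/λ = 1239.84 eV·nm / 954.343120 nm = 1.2991554 eV

The energy levels of hydrogen satisfy E_n = -13.6057 / n² eV, so an emission n_i → n_f releases
ΔE = 13.6057 × (1/n_f² − 1/n_i²) eV.

Setting ΔE equal to the photon energy:
1/n_f² − 1/n_i² = 1.2991554 / 13.6057 = 0.095486112

Since 1/n_i² must be positive, we need 1/n_f² > 0.095486112, i.e. n_f ≤ 3. For each allowed n_f, solve n_i = (1/n_f² − 0.095486112)^(−1/2) and check whether it is a whole number:
  n_f = 1: 1/n_i² = 1.000000000 − 0.095486112 = 0.904513888 → n_i = 1.051  (not an integer) ✗
  n_f = 2: 1/n_i² = 0.250000000 − 0.095486112 = 0.154513888 → n_i = 2.544  (not an integer) ✗
  n_f = 3: 1/n_i² = 0.111111111 − 0.095486112 = 0.015624999 → n_i = 8.000  → integer, n_i = 8 ✓

Only n_f = 3 gives an integer upper level, n_i = 8.

The transition is from n = 8 to n = 3 (emission).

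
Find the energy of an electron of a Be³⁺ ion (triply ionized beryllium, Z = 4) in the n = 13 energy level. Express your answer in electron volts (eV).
-1.288114 eV

The energy levels of a hydrogen-like atom are given by:
E_n = -13.6057 Z² / n² eV  (with Z = 4 for Be³⁺)

For n = 13:
E_13 = -13.6057 × 4² / 13²
E_13 = -13.6057 × 16 / 169
E_13 = -1.288114 eV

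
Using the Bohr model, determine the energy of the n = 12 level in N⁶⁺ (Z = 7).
-4.62972 eV

For hydrogen-like ions, the energy levels scale with Z²:
E_n = -13.6057 Z² / n² eV

For N⁶⁺ (Z = 7) at n = 12:
E_12 = -13.6057 × 7² / 12²
E_12 = -13.6057 × 49 / 144
E_12 = -666.6793 / 144
E_12 = -4.62972 eV

The energy is 49 times more negative than hydrogen at the same n due to the stronger nuclear charge.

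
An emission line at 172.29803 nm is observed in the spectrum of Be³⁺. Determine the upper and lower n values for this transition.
n = 12 → n = 5

First, find the photon energy from the wavelength (hc = 1239.84 eV·nm):
E = hc/λ = 1239.84 eV·nm / 172.29803 nm = 7.1959035 eV

The energy levels of Be³⁺ satisfy E_n = -13.6057 × 4² / n² eV, so an emission n_i → n_f releases
ΔE = 13.6057 × 4² × (1/n_f² − 1/n_i²) eV.

Setting ΔE equal to the photon energy:
1/n_f² − 1/n_i² = 7.1959035 / (13.6057 × 4²) = 0.033055555

Since 1/n_i² must be positive, we need 1/n_f² > 0.033055555, i.e. n_f ≤ 5. For each allowed n_f, solve n_i = (1/n_f² − 0.033055555)^(−1/2) and check whether it is a whole number:
  n_f = 1: 1/n_i² = 1.000000000 − 0.033055555 = 0.966944445 → n_i = 1.017  (not an integer) ✗
  n_f = 2: 1/n_i² = 0.250000000 − 0.033055555 = 0.216944445 → n_i = 2.147  (not an integer) ✗
  n_f = 3: 1/n_i² = 0.111111111 − 0.033055555 = 0.078055556 → n_i = 3.579  (not an integer) ✗
  n_f = 4: 1/n_i² = 0.062500000 − 0.033055555 = 0.029444445 → n_i = 5.828  (not an integer) ✗
  n_f = 5: 1/n_i² = 0.040000000 − 0.033055555 = 0.006944445 → n_i = 12.000  → integer, n_i = 12 ✓

Only n_f = 5 gives an integer upper level, n_i = 12.

The transition is from n = 12 to n = 5 (emission).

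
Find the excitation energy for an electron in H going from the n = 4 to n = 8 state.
0.638 eV

The energy levels of a hydrogen-like atom are E_n = -13.6057 eV / n².

Energy at n = 4: E_4 = -13.6057 / 4² = -0.850356 eV
Energy at n = 8: E_8 = -13.6057 / 8² = -0.212589 eV

The excitation energy is the difference:
ΔE = E_8 - E_4
ΔE = -0.212589 - (-0.850356)
ΔE = 0.638 eV

Since this is positive, energy must be absorbed (photon absorption).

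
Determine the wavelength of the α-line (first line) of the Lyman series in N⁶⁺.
2.480 nm

The longest wavelength corresponds to the smallest energy transition in the series.
The Lyman series has all transitions ending at n_f = 1.

For N⁶⁺ (Z = 7), the first line (α-line) is the jump from n = 2 to n = 1:
E_2 = -13.6057 × 7² / 2² = -166.66983 eV
E_1 = -13.6057 × 7² / 1² = -666.67930 eV
ΔE = E_2 - E_1 = 500.00947 eV

λ = hc/E = 1239.84 eV·nm / 500.00947 eV
λ = 2.480 nm

This is the α-line of the Lyman series in N⁶⁺.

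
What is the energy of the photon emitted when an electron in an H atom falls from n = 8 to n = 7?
0.07 eV

The energy levels are E_n = -13.6057 eV / n².

Energy at n = 8: E_8 = -13.6057 / 8² = -0.21259 eV
Energy at n = 7: E_7 = -13.6057 / 7² = -0.27767 eV

For emission (electron falling to lower state), the photon energy is:
E_photon = E_8 - E_7 = |-0.21259 - (-0.27767)|
E_photon = 0.07 eV

This energy is carried away by the emitted photon.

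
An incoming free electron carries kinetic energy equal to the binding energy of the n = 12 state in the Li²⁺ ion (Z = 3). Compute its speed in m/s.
5.4692e+05 m/s (or 0.18243% of c)

The binding energy at n = 12 for Li²⁺ is:
E_12 = -13.6057 × 3²/12² = -0.85035625 eV
|E_12| = 0.85035625 eV

Convert to Joules:
KE = 0.85035625 eV × (1.602177 × 10⁻¹⁹ J/eV) = 1.362421e-19 J

Using KE = ½mv²:
v = √(2·KE/m_e)
v = √(2 × 1.362421e-19 J / 9.10938 × 10⁻³¹ kg)
v = 5.4692e+05 m/s

This is approximately 0.18243% the speed of light.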